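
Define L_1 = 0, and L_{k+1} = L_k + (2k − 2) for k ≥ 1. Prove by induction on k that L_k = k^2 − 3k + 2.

Base case: L_1 = 0, and 1^2 − 3·1 + 2 = 0.
Assume L_r = r^2 − 3r + 2.
Then L_{r+1} = L_r + (2r − 2) = (r^2 − 3r + 2) + (2r − 2) = r^2 − r,
and (r+1)^2 − 3·(r+1) + 2 = r^2 − r.
This completes the inductive step, so L_k = k^2 − 3k + 2 for all k ≥ 1.

L_k = k^2 − 3k + 2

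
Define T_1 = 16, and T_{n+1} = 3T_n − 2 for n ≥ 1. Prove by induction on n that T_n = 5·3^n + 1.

Base case: T_1 = 16, and 5·3^1 + 1 = 15 + 1 = 16.
Assume T_r = 5·3^r + 1 for some r ≥ 1.
Then T_{r+1} = 3T_r − 2 = 3·(5·3^r + 1) − 2 = 15·3^r + 3 − 2 = 5·3^{r+1} + 1.
By induction, T_n = 5·3^n + 1 for all n ≥ 1.

T_n = 5·3^n + 1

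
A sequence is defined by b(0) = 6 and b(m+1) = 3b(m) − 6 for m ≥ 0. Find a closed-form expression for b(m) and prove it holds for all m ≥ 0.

Claim: b(m) = 3^{m+1} + 3.

Base case: b(0) = 6, and 3^{0+1} + 3 = 3 + 3 = 6.
Assume b(r) = 3^{r+1} + 3 for some r ≥ 0.
Then b(r+1) = 3b(r) − 6 = 3·(3^{r+1} + 3) − 6 = 3^{r+2} + 9 − 6 = 3^{r+2} + 3.
This completes the inductive step, so b(m) = 3^{m+1} + 3 for all m ≥ 0.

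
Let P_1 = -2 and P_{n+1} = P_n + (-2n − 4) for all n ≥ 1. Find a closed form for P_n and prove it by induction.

Claim: P_n = -n^2 − 3n + 2.

Base case: P_1 = -2, and -1^2 − 3·1 + 2 = -2.
Assume P_m = -m^2 − 3m + 2.
Then P_{m+1} = P_m + (-2m − 4) = (-m^2 − 3m + 2) + (-2m − 4) = -m^2 − 5m − 2,
and -(m+1)^2 − 3·(m+1) + 2 = -m^2 − 5m − 2.
By induction, P_n = -n^2 − 3n + 2 for all n ≥ 1.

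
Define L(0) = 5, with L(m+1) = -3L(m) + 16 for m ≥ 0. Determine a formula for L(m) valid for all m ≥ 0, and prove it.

Claim: L(m) = (-3)^m + 4.

Base case: L(0) = 5, and (-3)^0 + 4 = 1 + 4 = 5.
Assume L(j) = (-3)^j + 4 for some j ≥ 0.
Then L(j+1) = -3L(j) + 16 = -3·((-3)^j + 4) + 16 = -3·(-3)^j − 12 + 16 = (-3)^{j+1} + 4.
This completes the inductive step, so L(m) = (-3)^m + 4 for all m ≥ 0.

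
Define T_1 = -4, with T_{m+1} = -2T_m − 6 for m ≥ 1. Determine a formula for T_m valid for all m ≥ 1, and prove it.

Claim: T_m = (-2)^m − 2.

Base case: T_1 = -4, and (-2)^1 − 2 = -2 − 2 = -4.
Assume T_j = (-2)^j − 2 for some j ≥ 1.
Then T_{j+1} = -2T_j − 6 = -2·((-2)^j − 2) − 6 = -2·(-2)^j + 4 − 6 = (-2)^{j+1} − 2.
This completes the inductive step, so T_m = (-2)^m − 2 for all m ≥ 1.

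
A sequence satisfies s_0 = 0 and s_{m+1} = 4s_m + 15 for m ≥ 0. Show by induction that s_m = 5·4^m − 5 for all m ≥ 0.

Base case: s_0 = 0, and 5·4^0 − 5 = 5 − 5 = 0.
Assume s_k = 5·4^k − 5 for some k ≥ 0.
Then s_{k+1} = 4s_k + 15 = 4·(5·4^k − 5) + 15 = 20·4^k − 20 + 15 = 5·4^{k+1} − 5.
Hence s_m = 5·4^m − 5 for every m ≥ 0, by induction.

s_m = 5·4^m − 5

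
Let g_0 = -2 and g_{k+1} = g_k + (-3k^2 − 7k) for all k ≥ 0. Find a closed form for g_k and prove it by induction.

Claim: g_k = -k^3 − 2k^2 + 3k − 2.

Base case: g_0 = -2, and -0^3 − 2·0^2 + 3·0 − 2 = -2.
Assume g_j = -j^3 − 2j^2 + 3j − 2.
Then g_{j+1} = g_j + (-3j^2 − 7j) = (-j^3 − 2j^2 + 3j − 2) + (-3j^2 − 7j) = -j^3 − 5j^2 − 4j − 2,
and -(j+1)^3 − 2·(j+1)^2 + 3·(j+1) − 2 = -j^3 − 5j^2 − 4j − 2.
By induction, g_k = -k^3 − 2k^2 + 3k − 2 for all k ≥ 0.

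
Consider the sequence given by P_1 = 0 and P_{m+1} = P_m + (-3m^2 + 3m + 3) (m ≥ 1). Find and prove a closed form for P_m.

Claim: P_m = -m^3 + 3m^2 + m − 3.

Base case: P_1 = 0, and -1^3 + 3·1^2 + 1 − 3 = 0.
Assume P_j = -j^3 + 3j^2 + j − 3.
Then P_{j+1} = P_j + (-3j^2 + 3j + 3) = (-j^3 + 3j^2 + j − 3) + (-3j^2 + 3j + 3) = -j^3 + 4j,
and -(j+1)^3 + 3·(j+1)^2 + (j+1) − 3 = -j^3 + 4j.
Hence P_m = -m^3 + 3m^2 + m − 3 for every m ≥ 1, by induction.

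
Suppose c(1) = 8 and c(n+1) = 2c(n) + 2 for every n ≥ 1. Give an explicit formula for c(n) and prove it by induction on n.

Claim: c(n) = 5·2^n − 2.

Base case: c(1) = 8, and 5·2^1 − 2 = 10 − 2 = 8.
Assume c(k) = 5·2^k − 2 for some k ≥ 1.
Then c(k+1) = 2c(k) + 2 = 2·(5·2^k − 2) + 2 = 10·2^k − 4 + 2 = 5·2^{k+1} − 2.
This completes the inductive step, so c(n) = 5·2^n − 2 for all n ≥ 1.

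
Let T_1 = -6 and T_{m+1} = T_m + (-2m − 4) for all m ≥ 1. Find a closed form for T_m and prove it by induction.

Claim: T_m = -m^2 − 3m − 2.

Base case: T_1 = -6, and -1^2 − 3·1 − 2 = -6.
Assume T_j = -j^2 − 3j − 2.
Then T_{j+1} = T_j + (-2j − 4) = (-j^2 − 3j − 2) + (-2j − 4) = -j^2 − 5j − 6,
and -(j+1)^2 − 3·(j+1) − 2 = -j^2 − 5j − 6.
Hence T_m = -m^2 − 3m − 2 for every m ≥ 1, by induction.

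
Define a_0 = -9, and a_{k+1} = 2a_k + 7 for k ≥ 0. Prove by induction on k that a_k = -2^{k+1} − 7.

Base case: a_0 = -9, and -2^{0+1} − 7 = -2 − 7 = -9.
Assume a_m = -2^{m+1} − 7 for some m ≥ 0.
Then a_{m+1} = 2a_m + 7 = 2·(-2^{m+1} − 7) + 7 = -2^{m+2} − 14 + 7 = -2^{m+2} − 7.
Hence a_k = -2^{k+1} − 7 for every k ≥ 0, by induction.

a_k = -2^{k+1} − 7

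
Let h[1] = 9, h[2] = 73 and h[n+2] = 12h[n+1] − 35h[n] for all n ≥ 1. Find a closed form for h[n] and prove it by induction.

Claim: h[n] = -5^n + 2·7^n.

Base cases: h[1] = 9 and -5^1 + 2·7^1 = 9; h[2] = 73 and -5^2 + 2·7^2 = 73.
Assume h[j] = -5^j + 2·7^j for all 1 ≤ j ≤ r, where r ≥ 2.
Then h[r+1] = 12h[r] − 35h[r−1] = 12·(-5^r + 2·7^r) − 35·(-5^{r−1} + 2·7^{r−1}) = -(12·5 − 35)5^{r−1} + 2·(12·7 − 35)7^{r−1} = -25·5^{r−1} + 98·7^{r−1} = -5^{r+1} + 2·7^{r+1}.
This completes the inductive step, so h[n] = -5^n + 2·7^n for all n ≥ 1.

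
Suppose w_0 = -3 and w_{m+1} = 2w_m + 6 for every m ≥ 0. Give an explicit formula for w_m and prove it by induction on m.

Claim: w_m = 3·2^m − 6.

Base case: w_0 = -3, and 3·2^0 − 6 = 3 − 6 = -3.
Assume w_r = 3·2^r − 6 for some r ≥ 0.
Then w_{r+1} = 2w_r + 6 = 2·(3·2^r − 6) + 6 = 6·2^r − 12 + 6 = 3·2^{r+1} − 6.
So the formula holds for r+1, and by induction w_m = 3·2^m − 6 for all m ≥ 0.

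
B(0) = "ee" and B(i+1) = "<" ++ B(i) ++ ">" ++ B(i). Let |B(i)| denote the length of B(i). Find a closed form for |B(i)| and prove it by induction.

Claim: |B(i)| = 2^{i+2} − 2.

Base case: |B(0)| = 2, and 2^{0+2} − 2 = 2.
Assume |B(k)| = 2^{k+2} − 2.
Then |B(k+1)| = 1 + |B(k)| + 1 + |B(k)| = 2|B(k)| + 2 = 2(2^{k+2} − 2) + 2 = 2^{k+3} − 4 + 2 = 2^{k+3} − 2.
By induction, |B(i)| = 2^{i+2} − 2 for all i ≥ 0.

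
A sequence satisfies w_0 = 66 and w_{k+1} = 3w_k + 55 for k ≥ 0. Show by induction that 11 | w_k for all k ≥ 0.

Base case: w_0 = 66 = 11·6, so 11 | w_0.
Assume 11 | w_r, so w_r = 11t for some integer t.
Then w_{r+1} = 3w_r + 55 = 3·(11t) + 55 = 11(3t + 5), so 11 | w_{r+1}.
By induction, 11 | w_k for all k ≥ 0.

11 | w_k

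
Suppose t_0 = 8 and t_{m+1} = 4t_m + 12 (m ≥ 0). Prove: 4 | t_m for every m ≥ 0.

Base case: t_0 = 8 = 4·2, so 4 | t_0.
Assume 4 | t_r, so t_r = 4s for some integer s.
Then t_{r+1} = 4t_r + 12 = 4·(4s) + 12 = 4(4s + 3), so 4 | t_{r+1}.
This completes the inductive step, so 4 | t_m for all m ≥ 0.

4 | t_m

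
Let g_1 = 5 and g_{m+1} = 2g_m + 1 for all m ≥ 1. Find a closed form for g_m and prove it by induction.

Claim: g_m = 3·2^m − 1.

Base case: g_1 = 5, and 3·2^1 − 1 = 6 − 1 = 5.
Assume g_k = 3·2^k − 1 for some k ≥ 1.
Then g_{k+1} = 2g_k + 1 = 2·(3·2^k − 1) + 1 = 6·2^k − 2 + 1 = 3·2^{k+1} − 1.
This completes the inductive step, so g_m = 3·2^m − 1 for all m ≥ 1.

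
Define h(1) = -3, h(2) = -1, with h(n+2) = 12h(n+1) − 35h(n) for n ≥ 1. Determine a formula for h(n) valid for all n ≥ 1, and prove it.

Claim: h(n) = 7^n − 2·5^n.

Base cases: h(1) = -3 and 7^1 − 2·5^1 = -3; h(2) = -1 and 7^2 − 2·5^2 = -1.
Assume h(j) = 7^j − 2·5^j for all 1 ≤ j ≤ k, where k ≥ 2.
Then h(k+1) = 12h(k) − 35h(k−1) = 12·(7^k − 2·5^k) − 35·(7^{k−1} − 2·5^{k−1}) = (12·7 − 35)7^{k−1} − 2·(12·5 − 35)5^{k−1} = 49·7^{k−1} − 50·5^{k−1} = 7^{k+1} − 2·5^{k+1}.
This completes the inductive step, so h(n) = 7^n − 2·5^n for all n ≥ 1.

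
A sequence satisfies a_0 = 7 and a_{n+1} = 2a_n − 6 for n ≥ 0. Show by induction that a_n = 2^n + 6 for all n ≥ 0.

Base case: a_0 = 7, and 2^0 + 6 = 1 + 6 = 7.
Assume a_k = 2^k + 6 for some k ≥ 0.
Then a_{k+1} = 2a_k − 6 = 2·(2^k + 6) − 6 = 2^{k+1} + 12 − 6 = 2^{k+1} + 6.
This completes the inductive step, so a_n = 2^n + 6 for all n ≥ 0.

a_n = 2^n + 6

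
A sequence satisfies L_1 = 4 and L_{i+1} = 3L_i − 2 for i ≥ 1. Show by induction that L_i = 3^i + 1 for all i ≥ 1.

Base case: L_1 = 4, and 3^1 + 1 = 3 + 1 = 4.
Assume L_m = 3^m + 1 for some m ≥ 1.
Then L_{m+1} = 3L_m − 2 = 3·(3^m + 1) − 2 = 3^{m+1} + 3 − 2 = 3^{m+1} + 1.
So the formula holds for m+1, and by induction L_i = 3^i + 1 for all i ≥ 1.

L_i = 3^i + 1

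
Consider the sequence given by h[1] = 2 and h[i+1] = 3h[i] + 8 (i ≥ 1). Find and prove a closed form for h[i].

Claim: h[i] = 2·3^i − 4.

Base case: h[1] = 2, and 2·3^1 − 4 = 6 − 4 = 2.
Assume h[j] = 2·3^j − 4 for some j ≥ 1.
Then h[j+1] = 3h[j] + 8 = 3·(2·3^j − 4) + 8 = 6·3^j − 12 + 8 = 2·3^{j+1} − 4.
This completes the inductive step, so h[i] = 2·3^i − 4 for all i ≥ 1.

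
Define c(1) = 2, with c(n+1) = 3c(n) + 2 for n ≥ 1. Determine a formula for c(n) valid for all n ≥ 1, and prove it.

Claim: c(n) = 3^n − 1.

Base case: c(1) = 2, and 3^1 − 1 = 3 − 1 = 2.
Assume c(j) = 3^j − 1 for some j ≥ 1.
Then c(j+1) = 3c(j) + 2 = 3·(3^j − 1) + 2 = 3^{j+1} − 3 + 2 = 3^{j+1} − 1.
Hence c(n) = 3^n − 1 for every n ≥ 1, by induction.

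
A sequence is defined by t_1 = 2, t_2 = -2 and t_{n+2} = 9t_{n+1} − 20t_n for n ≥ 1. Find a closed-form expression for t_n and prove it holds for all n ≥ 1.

Claim: t_n = 3·4^n − 2·5^n.

Base cases: t_1 = 2 and 3·4^1 − 2·5^1 = 2; t_2 = -2 and 3·4^2 − 2·5^2 = -2.
Assume t_i = 3·4^i − 2·5^i for all 1 ≤ i ≤ j, where j ≥ 2.
Then t_{j+1} = 9t_j − 20t_{j−1} = 9·(3·4^j − 2·5^j) − 20·(3·4^{j−1} − 2·5^{j−1}) = 3·(9·4 − 20)4^{j−1} − 2·(9·5 − 20)5^{j−1} = 48·4^{j−1} − 50·5^{j−1} = 3·4^{j+1} − 2·5^{j+1}.
Hence t_n = 3·4^n − 2·5^n for every n ≥ 1, by strong induction.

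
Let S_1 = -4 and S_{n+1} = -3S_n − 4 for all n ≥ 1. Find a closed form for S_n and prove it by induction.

Claim: S_n = (-3)^n − 1.

Base case: S_1 = -4, and (-3)^1 − 1 = -3 − 1 = -4.
Assume S_j = (-3)^j − 1 for some j ≥ 1.
Then S_{j+1} = -3S_j − 4 = -3·((-3)^j − 1) − 4 = -3·(-3)^j + 3 − 4 = (-3)^{j+1} − 1.
This completes the inductive step, so S_n = (-3)^n − 1 for all n ≥ 1.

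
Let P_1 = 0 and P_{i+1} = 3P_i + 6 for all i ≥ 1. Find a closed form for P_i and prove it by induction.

Claim: P_i = 3^i − 3.

Base case: P_1 = 0, and 3^1 − 3 = 3 − 3 = 0.
Assume P_j = 3^j − 3 for some j ≥ 1.
Then P_{j+1} = 3P_j + 6 = 3·(3^j − 3) + 6 = 3^{j+1} − 9 + 6 = 3^{j+1} − 3.
So the formula holds for j+1, and by induction P_i = 3^i − 3 for all i ≥ 1.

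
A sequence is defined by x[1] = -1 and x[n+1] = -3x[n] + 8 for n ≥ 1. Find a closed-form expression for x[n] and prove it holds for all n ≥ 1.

Claim: x[n] = (-3)^n + 2.

Base case: x[1] = -1, and (-3)^1 + 2 = -3 + 2 = -1.
Assume x[k] = (-3)^k + 2 for some k ≥ 1.
Then x[k+1] = -3x[k] + 8 = -3·((-3)^k + 2) + 8 = -3·(-3)^k − 6 + 8 = (-3)^{k+1} + 2.
Hence x[n] = (-3)^n + 2 for every n ≥ 1, by induction.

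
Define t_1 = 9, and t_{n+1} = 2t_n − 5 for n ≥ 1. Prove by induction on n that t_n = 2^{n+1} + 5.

Base case: t_1 = 9, and 2^{1+1} + 5 = 4 + 5 = 9.
Assume t_k = 2^{k+1} + 5 for some k ≥ 1.
Then t_{k+1} = 2t_k − 5 = 2·(2^{k+1} + 5) − 5 = 2^{k+2} + 10 − 5 = 2^{k+2} + 5.
By induction, t_n = 2^{n+1} + 5 for all n ≥ 1.

t_n = 2^{n+1} + 5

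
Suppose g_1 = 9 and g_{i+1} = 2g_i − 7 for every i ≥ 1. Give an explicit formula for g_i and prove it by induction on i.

Claim: g_i = 2^i + 7.

Base case: g_1 = 9, and 2^1 + 7 = 2 + 7 = 9.
Assume g_m = 2^m + 7 for some m ≥ 1.
Then g_{m+1} = 2g_m − 7 = 2·(2^m + 7) − 7 = 2^{m+1} + 14 − 7 = 2^{m+1} + 7.
Hence g_i = 2^i + 7 for every i ≥ 1, by induction.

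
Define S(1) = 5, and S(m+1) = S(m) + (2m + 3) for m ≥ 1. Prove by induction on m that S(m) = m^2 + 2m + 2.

Base case: S(1) = 5, and 1^2 + 2·1 + 2 = 5.
Assume S(k) = k^2 + 2k + 2.
Then S(k+1) = S(k) + (2k + 3) = (k^2 + 2k + 2) + (2k + 3) = k^2 + 4k + 5,
and (k+1)^2 + 2·(k+1) + 2 = k^2 + 4k + 5.
Hence S(m) = m^2 + 2m + 2 for every m ≥ 1, by induction.

S(m) = m^2 + 2m + 2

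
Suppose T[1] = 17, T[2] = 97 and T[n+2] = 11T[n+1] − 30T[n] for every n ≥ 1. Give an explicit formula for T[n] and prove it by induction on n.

Claim: T[n] = 2·6^n + 5^n.

Base cases: T[1] = 17 and 2·6^1 + 5^1 = 17; T[2] = 97 and 2·6^2 + 5^2 = 97.
Assume T[j] = 2·6^j + 5^j for all 1 ≤ j ≤ r, where r ≥ 2.
Then T[r+1] = 11T[r] − 30T[r−1] = 11·(2·6^r + 5^r) − 30·(2·6^{r−1} + 5^{r−1}) = 2·(11·6 − 30)6^{r−1} + (11·5 − 30)5^{r−1} = 72·6^{r−1} + 25·5^{r−1} = 2·6^{r+1} + 5^{r+1}.
Hence T[n] = 2·6^n + 5^n for every n ≥ 1, by strong induction.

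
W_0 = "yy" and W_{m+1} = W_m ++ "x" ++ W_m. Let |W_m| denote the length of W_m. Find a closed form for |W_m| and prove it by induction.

Claim: |W_m| = 3·2^m − 1.

Base case: |W_0| = 2, and 3·2^0 − 1 = 2.
Assume |W_r| = 3·2^r − 1.
Then |W_{r+1}| = |W_r| + 1 + |W_r| = 2|W_r| + 1 = 2(3·2^r − 1) + 1 = 3·2^{r+1} − 2 + 1 = 3·2^{r+1} − 1.
By induction, |W_m| = 3·2^m − 1 for all m ≥ 0.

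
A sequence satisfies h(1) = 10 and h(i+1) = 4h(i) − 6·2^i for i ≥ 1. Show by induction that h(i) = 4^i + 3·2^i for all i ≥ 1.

Base case: h(1) = 10, and 4^1 + 3·2^1 = 4 + 6 = 10.
Assume h(m) = 4^m + 3·2^m for some m ≥ 1.
Then h(m+1) = 4h(m) − 6·2^m = 4·(4^m + 3·2^m) − 6·2^m = 4^{m+1} + 12·2^m − 6·2^m = 4^{m+1} + 6·2^m = 4^{m+1} + 3·2^{m+1}.
This completes the inductive step, so h(i) = 4^i + 3·2^i for all i ≥ 1.

h(i) = 4^i + 3·2^i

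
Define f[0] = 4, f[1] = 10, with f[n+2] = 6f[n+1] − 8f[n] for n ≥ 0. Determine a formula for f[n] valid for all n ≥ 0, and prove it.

Claim: f[n] = 3·2^n + 4^n.

Base cases: f[0] = 4 and 3·2^0 + 4^0 = 4; f[1] = 10 and 3·2^1 + 4^1 = 10.
Assume f[j] = 3·2^j + 4^j for all 0 ≤ j ≤ m, where m ≥ 1.
Then f[m+1] = 6f[m] − 8f[m−1] = 6·(3·2^m + 4^m) − 8·(3·2^{m−1} + 4^{m−1}) = 3·(6·2 − 8)2^{m−1} + (6·4 − 8)4^{m−1} = 12·2^{m−1} + 16·4^{m−1} = 3·2^{m+1} + 4^{m+1}.
By strong induction, f[n] = 3·2^n + 4^n for all n ≥ 0.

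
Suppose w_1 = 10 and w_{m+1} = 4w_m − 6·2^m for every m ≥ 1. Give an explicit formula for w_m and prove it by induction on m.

Claim: w_m = 4^m + 3·2^m.

Base case: w_1 = 10, and 4^1 + 3·2^1 = 4 + 6 = 10.
Assume w_j = 4^j + 3·2^j for some j ≥ 1.
Then w_{j+1} = 4w_j − 6·2^j = 4·(4^j + 3·2^j) − 6·2^j = 4^{j+1} + 12·2^j − 6·2^j = 4^{j+1} + 6·2^j = 4^{j+1} + 3·2^{j+1}.
Hence w_m = 4^m + 3·2^m for every m ≥ 1, by induction.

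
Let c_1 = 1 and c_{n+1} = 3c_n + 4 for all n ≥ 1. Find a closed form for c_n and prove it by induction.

Claim: c_n = 3^n − 2.

Base case: c_1 = 1, and 3^1 − 2 = 3 − 2 = 1.
Assume c_j = 3^j − 2 for some j ≥ 1.
Then c_{j+1} = 3c_j + 4 = 3·(3^j − 2) + 4 = 3^{j+1} − 6 + 4 = 3^{j+1} − 2.
So the formula holds for j+1, and by induction c_n = 3^n − 2 for all n ≥ 1.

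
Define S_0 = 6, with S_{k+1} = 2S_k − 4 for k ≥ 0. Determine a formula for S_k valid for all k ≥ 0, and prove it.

Claim: S_k = 2^{k+1} + 4.

Base case: S_0 = 6, and 2^{0+1} + 4 = 2 + 4 = 6.
Assume S_r = 2^{r+1} + 4 for some r ≥ 0.
Then S_{r+1} = 2S_r − 4 = 2·(2^{r+1} + 4) − 4 = 2^{r+2} + 8 − 4 = 2^{r+2} + 4.
This completes the inductive step, so S_k = 2^{k+1} + 4 for all k ≥ 0.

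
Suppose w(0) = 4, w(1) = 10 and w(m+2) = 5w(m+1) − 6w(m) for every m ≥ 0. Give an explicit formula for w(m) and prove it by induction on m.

Claim: w(m) = 2·3^m + 2·2^m.

Base cases: w(0) = 4 and 2·3^0 + 2·2^0 = 4; w(1) = 10 and 2·3^1 + 2·2^1 = 10.
Assume w(j) = 2·3^j + 2·2^j for all 0 ≤ j ≤ k, where k ≥ 1.
Then w(k+1) = 5w(k) − 6w(k−1) = 5·(2·3^k + 2·2^k) − 6·(2·3^{k−1} + 2·2^{k−1}) = 2·(5·3 − 6)3^{k−1} + 2·(5·2 − 6)2^{k−1} = 18·3^{k−1} + 8·2^{k−1} = 2·3^{k+1} + 2·2^{k+1}.
By strong induction, w(m) = 2·3^m + 2·2^m for all m ≥ 0.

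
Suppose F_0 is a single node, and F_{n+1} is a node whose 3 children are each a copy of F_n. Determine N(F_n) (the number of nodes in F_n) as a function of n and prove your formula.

Claim: N(F_n) = (3^{n+1} − 1)/2.

Base case: N(F_0) = 1, and (3^{0+1} − 1)/2 = 1.
Assume N(F_r) = (3^{r+1} − 1)/2.
Then N(F_{r+1}) = 1 + 3N(F_r) = 1 + 3·(3^{r+1} − 1)/2 = 1 + (3^{r+2} − 3)/2 = (2 + 3^{r+2} − 3)/2 = (3^{r+2} − 1)/2.
By induction, N(F_n) = (3^{n+1} − 1)/2 for all n ≥ 0.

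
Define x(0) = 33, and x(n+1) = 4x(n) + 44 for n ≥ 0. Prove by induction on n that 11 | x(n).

Base case: x(0) = 33 = 11·3, so 11 | x(0).
Assume 11 | x(m), so x(m) = 11t for some integer t.
Then x(m+1) = 4x(m) + 44 = 4·(11t) + 44 = 11(4t + 4), so 11 | x(m+1).
Hence 11 | x(n) for every n ≥ 0, by induction.

11 | x(n)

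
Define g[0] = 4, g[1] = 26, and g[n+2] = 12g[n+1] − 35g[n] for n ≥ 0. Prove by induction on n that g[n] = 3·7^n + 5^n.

Base cases: g[0] = 4 and 3·7^0 + 5^0 = 4; g[1] = 26 and 3·7^1 + 5^1 = 26.
Assume g[j] = 3·7^j + 5^j for all 0 ≤ j ≤ k, where k ≥ 1.
Then g[k+1] = 12g[k] − 35g[k−1] = 12·(3·7^k + 5^k) − 35·(3·7^{k−1} + 5^{k−1}) = 3·(12·7 − 35)7^{k−1} + (12·5 − 35)5^{k−1} = 147·7^{k−1} + 25·5^{k−1} = 3·7^{k+1} + 5^{k+1}.
Hence g[n] = 3·7^n + 5^n for every n ≥ 0, by strong induction.

g[n] = 3·7^n + 5^n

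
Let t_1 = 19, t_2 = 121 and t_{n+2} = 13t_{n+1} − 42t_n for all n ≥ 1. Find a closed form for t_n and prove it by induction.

Claim: t_n = 2·6^n + 7^n.

Base cases: t_1 = 19 and 2·6^1 + 7^1 = 19; t_2 = 121 and 2·6^2 + 7^2 = 121.
Assume t_j = 2·6^j + 7^j for all 1 ≤ j ≤ m, where m ≥ 2.
Then t_{m+1} = 13t_m − 42t_{m−1} = 13·(2·6^m + 7^m) − 42·(2·6^{m−1} + 7^{m−1}) = 2·(13·6 − 42)6^{m−1} + (13·7 − 42)7^{m−1} = 72·6^{m−1} + 49·7^{m−1} = 2·6^{m+1} + 7^{m+1}.
This completes the inductive step, so t_n = 2·6^n + 7^n for all n ≥ 1.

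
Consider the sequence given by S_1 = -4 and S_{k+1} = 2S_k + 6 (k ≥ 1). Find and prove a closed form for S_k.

Claim: S_k = 2^k − 6.

Base case: S_1 = -4, and 2^1 − 6 = 2 − 6 = -4.
Assume S_m = 2^m − 6 for some m ≥ 1.
Then S_{m+1} = 2S_m + 6 = 2·(2^m − 6) + 6 = 2^{m+1} − 12 + 6 = 2^{m+1} − 6.
This completes the inductive step, so S_k = 2^k − 6 for all k ≥ 1.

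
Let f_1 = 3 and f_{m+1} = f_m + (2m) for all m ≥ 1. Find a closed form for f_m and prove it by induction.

Claim: f_m = m^2 − m + 3.

Base case: f_1 = 3, and 1^2 − 1 + 3 = 3.
Assume f_k = k^2 − k + 3.
Then f_{k+1} = f_k + (2k) = (k^2 − k + 3) + (2k) = k^2 + k + 3,
and (k+1)^2 − (k+1) + 3 = k^2 + k + 3.
By induction, f_m = m^2 − m + 3 for all m ≥ 1.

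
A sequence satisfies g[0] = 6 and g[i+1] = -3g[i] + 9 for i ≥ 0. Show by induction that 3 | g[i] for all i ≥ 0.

Base case: g[0] = 6 = 3·2, so 3 | g[0].
Assume 3 | g[m], so g[m] = 3t for some integer t.
Then g[m+1] = -3g[m] + 9 = -3·(3t) + 9 = 3(-3t + 3), so 3 | g[m+1].
Hence 3 | g[i] for every i ≥ 0, by induction.

3 | g[i]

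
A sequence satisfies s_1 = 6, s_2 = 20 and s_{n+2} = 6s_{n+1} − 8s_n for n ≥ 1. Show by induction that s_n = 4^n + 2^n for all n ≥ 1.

Base cases: s_1 = 6 and 4^1 + 2^1 = 6; s_2 = 20 and 4^2 + 2^2 = 20.
Assume s_j = 4^j + 2^j for all 1 ≤ j ≤ m, where m ≥ 2.
Then s_{m+1} = 6s_m − 8s_{m−1} = 6·(4^m + 2^m) − 8·(4^{m−1} + 2^{m−1}) = (6·4 − 8)4^{m−1} + (6·2 − 8)2^{m−1} = 16·4^{m−1} + 4·2^{m−1} = 4^{m+1} + 2^{m+1}.
This completes the inductive step, so s_n = 4^n + 2^n for all n ≥ 1.

s_n = 4^n + 2^n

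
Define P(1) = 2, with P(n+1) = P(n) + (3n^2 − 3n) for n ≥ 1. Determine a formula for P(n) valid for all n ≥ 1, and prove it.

Claim: P(n) = n^3 − 3n^2 + 2n + 2.

Base case: P(1) = 2, and 1^3 − 3·1^2 + 2·1 + 2 = 2.
Assume P(r) = r^3 − 3r^2 + 2r + 2.
Then P(r+1) = P(r) + (3r^2 − 3r) = (r^3 − 3r^2 + 2r + 2) + (3r^2 − 3r) = r^3 − r + 2,
and (r+1)^3 − 3·(r+1)^2 + 2·(r+1) + 2 = r^3 − r + 2.
Hence P(n) = n^3 − 3n^2 + 2n + 2 for every n ≥ 1, by induction.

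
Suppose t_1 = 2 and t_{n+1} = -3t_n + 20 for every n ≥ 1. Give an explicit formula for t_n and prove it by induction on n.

Claim: t_n = (-3)^n + 5.

Base case: t_1 = 2, and (-3)^1 + 5 = -3 + 5 = 2.
Assume t_k = (-3)^k + 5 for some k ≥ 1.
Then t_{k+1} = -3t_k + 20 = -3·((-3)^k + 5) + 20 = -3·(-3)^k − 15 + 20 = (-3)^{k+1} + 5.
Hence t_n = (-3)^n + 5 for every n ≥ 1, by induction.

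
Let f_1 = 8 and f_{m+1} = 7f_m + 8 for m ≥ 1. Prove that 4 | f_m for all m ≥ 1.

Base case: f_1 = 8 = 4·2, so 4 | f_1.
Assume 4 | f_k, so f_k = 4t for some integer t.
Then f_{k+1} = 7f_k + 8 = 7·(4t) + 8 = 4(7t + 2), so 4 | f_{k+1}.
By induction, 4 | f_m for all m ≥ 1.

4 | f_m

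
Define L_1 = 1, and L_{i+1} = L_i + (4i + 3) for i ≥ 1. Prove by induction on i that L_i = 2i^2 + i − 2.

Base case: L_1 = 1, and 2·1^2 + 1 − 2 = 1.
Assume L_r = 2r^2 + r − 2.
Then L_{r+1} = L_r + (4r + 3) = (2r^2 + r − 2) + (4r + 3) = 2r^2 + 5r + 1,
and 2·(r+1)^2 + (r+1) − 2 = 2r^2 + 5r + 1.
By induction, L_i = 2i^2 + i − 2 for all i ≥ 1.

L_i = 2i^2 + i − 2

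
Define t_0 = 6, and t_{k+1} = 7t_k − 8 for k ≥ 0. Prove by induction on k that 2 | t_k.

Base case: t_0 = 6 = 2·3, so 2 | t_0.
Assume 2 | t_m, so t_m = 2s for some integer s.
Then t_{m+1} = 7t_m − 8 = 7·(2s) − 8 = 2(7s − 4), so 2 | t_{m+1}.
By induction, 2 | t_k for all k ≥ 0.

2 | t_k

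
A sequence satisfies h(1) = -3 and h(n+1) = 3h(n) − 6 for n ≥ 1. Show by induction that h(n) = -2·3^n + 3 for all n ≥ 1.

Base case: h(1) = -3, and -2·3^1 + 3 = -6 + 3 = -3.
Assume h(k) = -2·3^k + 3 for some k ≥ 1.
Then h(k+1) = 3h(k) − 6 = 3·(-2·3^k + 3) − 6 = -6·3^k + 9 − 6 = -2·3^{k+1} + 3.
This completes the inductive step, so h(n) = -2·3^n + 3 for all n ≥ 1.

h(n) = -2·3^n + 3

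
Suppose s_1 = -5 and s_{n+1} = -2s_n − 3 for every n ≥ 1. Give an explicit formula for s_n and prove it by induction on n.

Claim: s_n = 2·(-2)^n − 1.

Base case: s_1 = -5, and 2·(-2)^1 − 1 = -4 − 1 = -5.
Assume s_m = 2·(-2)^m − 1 for some m ≥ 1.
Then s_{m+1} = -2s_m − 3 = -2·(2·(-2)^m − 1) − 3 = -4·(-2)^m + 2 − 3 = 2·(-2)^{m+1} − 1.
So the formula holds for m+1, and by induction s_n = 2·(-2)^n − 1 for all n ≥ 1.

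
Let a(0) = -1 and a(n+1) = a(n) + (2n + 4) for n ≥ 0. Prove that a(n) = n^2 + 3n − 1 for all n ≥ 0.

Base case: a(0) = -1, and 0^2 + 3·0 − 1 = -1.
Assume a(r) = r^2 + 3r − 1.
Then a(r+1) = a(r) + (2r + 4) = (r^2 + 3r − 1) + (2r + 4) = r^2 + 5r + 3,
and (r+1)^2 + 3·(r+1) − 1 = r^2 + 5r + 3.
This completes the inductive step, so a(n) = n^2 + 3n − 1 for all n ≥ 0.

a(n) = n^2 + 3n − 1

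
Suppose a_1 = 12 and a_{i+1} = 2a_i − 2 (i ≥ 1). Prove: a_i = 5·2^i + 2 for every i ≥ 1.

Base case: a_1 = 12, and 5·2^1 + 2 = 10 + 2 = 12.
Assume a_r = 5·2^r + 2 for some r ≥ 1.
Then a_{r+1} = 2a_r − 2 = 2·(5·2^r + 2) − 2 = 10·2^r + 4 − 2 = 5·2^{r+1} + 2.
This completes the inductive step, so a_i = 5·2^i + 2 for all i ≥ 1.

a_i = 5·2^i + 2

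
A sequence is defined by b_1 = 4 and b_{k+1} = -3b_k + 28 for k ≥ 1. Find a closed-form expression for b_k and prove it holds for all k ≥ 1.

Claim: b_k = (-3)^k + 7.

Base case: b_1 = 4, and (-3)^1 + 7 = -3 + 7 = 4.
Assume b_r = (-3)^r + 7 for some r ≥ 1.
Then b_{r+1} = -3b_r + 28 = -3·((-3)^r + 7) + 28 = -3·(-3)^r − 21 + 28 = (-3)^{r+1} + 7.
This completes the inductive step, so b_k = (-3)^k + 7 for all k ≥ 1.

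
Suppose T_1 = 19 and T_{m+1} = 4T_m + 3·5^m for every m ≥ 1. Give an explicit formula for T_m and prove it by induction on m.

Claim: T_m = 4^m + 3·5^m.

Base case: T_1 = 19, and 4^1 + 3·5^1 = 4 + 15 = 19.
Assume T_k = 4^k + 3·5^k for some k ≥ 1.
Then T_{k+1} = 4T_k + 3·5^k = 4·(4^k + 3·5^k) + 3·5^k = 4^{k+1} + 12·5^k + 3·5^k = 4^{k+1} + 15·5^k = 4^{k+1} + 3·5^{k+1}.
So the formula holds for k+1, and by induction T_m = 4^m + 3·5^m for all m ≥ 1.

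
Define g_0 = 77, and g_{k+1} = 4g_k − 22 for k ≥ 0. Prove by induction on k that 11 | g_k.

Base case: g_0 = 77 = 11·7, so 11 | g_0.
Assume 11 | g_j, so g_j = 11t for some integer t.
Then g_{j+1} = 4g_j − 22 = 4·(11t) − 22 = 11(4t − 2), so 11 | g_{j+1}.
This completes the inductive step, so 11 | g_k for all k ≥ 0.

11 | g_k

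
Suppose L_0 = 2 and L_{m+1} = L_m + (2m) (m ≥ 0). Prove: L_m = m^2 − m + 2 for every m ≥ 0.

Base case: L_0 = 2, and 0^2 − 0 + 2 = 2.
Assume L_k = k^2 − k + 2.
Then L_{k+1} = L_k + (2k) = (k^2 − k + 2) + (2k) = k^2 + k + 2,
and (k+1)^2 − (k+1) + 2 = k^2 + k + 2.
This completes the inductive step, so L_m = m^2 − m + 2 for all m ≥ 0.

L_m = m^2 − m + 2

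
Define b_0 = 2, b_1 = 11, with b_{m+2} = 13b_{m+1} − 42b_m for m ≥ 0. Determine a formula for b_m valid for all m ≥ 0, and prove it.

Claim: b_m = 3·6^m − 7^m.

Base cases: b_0 = 2 and 3·6^0 − 7^0 = 2; b_1 = 11 and 3·6^1 − 7^1 = 11.
Assume b_i = 3·6^i − 7^i for all 0 ≤ i ≤ j, where j ≥ 1.
Then b_{j+1} = 13b_j − 42b_{j−1} = 13·(3·6^j − 7^j) − 42·(3·6^{j−1} − 7^{j−1}) = 3·(13·6 − 42)6^{j−1} − (13·7 − 42)7^{j−1} = 108·6^{j−1} − 49·7^{j−1} = 3·6^{j+1} − 7^{j+1}.
Hence b_m = 3·6^m − 7^m for every m ≥ 0, by strong induction.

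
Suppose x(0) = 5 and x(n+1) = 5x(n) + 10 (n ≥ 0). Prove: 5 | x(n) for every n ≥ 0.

Base case: x(0) = 5 = 5·1, so 5 | x(0).
Assume 5 | x(m), so x(m) = 5t for some integer t.
Then x(m+1) = 5x(m) + 10 = 5·(5t) + 10 = 5(5t + 2), so 5 | x(m+1).
So the property holds for m+1, and by induction 5 | x(n) for all n ≥ 0.

5 | x(n)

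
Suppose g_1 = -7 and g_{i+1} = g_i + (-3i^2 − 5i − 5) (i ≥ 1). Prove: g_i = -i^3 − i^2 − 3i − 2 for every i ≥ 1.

Base case: g_1 = -7, and -1^3 − 1^2 − 3·1 − 2 = -7.
Assume g_j = -j^3 − j^2 − 3j − 2.
Then g_{j+1} = g_j + (-3j^2 − 5j − 5) = (-j^3 − j^2 − 3j − 2) + (-3j^2 − 5j − 5) = -j^3 − 4j^2 − 8j − 7,
and -(j+1)^3 − (j+1)^2 − 3·(j+1) − 2 = -j^3 − 4j^2 − 8j − 7.
By induction, g_i = -i^3 − i^2 − 3i − 2 for all i ≥ 1.

g_i = -i^3 − i^2 − 3i − 2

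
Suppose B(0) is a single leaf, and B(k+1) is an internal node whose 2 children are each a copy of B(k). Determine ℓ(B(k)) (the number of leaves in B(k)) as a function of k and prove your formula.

Claim: ℓ(B(k)) = 2^k.

Base case: ℓ(B(0)) = 1, and 2^0 = 1.
Assume ℓ(B(j)) = 2^j.
Then ℓ(B(j+1)) = 2·ℓ(B(j)) = 2·2^j = 2^{j+1}.
By induction, ℓ(B(k)) = 2^k for all k ≥ 0.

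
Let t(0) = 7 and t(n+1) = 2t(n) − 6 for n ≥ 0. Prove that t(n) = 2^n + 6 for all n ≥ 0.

Base case: t(0) = 7, and 2^0 + 6 = 1 + 6 = 7.
Assume t(m) = 2^m + 6 for some m ≥ 0.
Then t(m+1) = 2t(m) − 6 = 2·(2^m + 6) − 6 = 2^{m+1} + 12 − 6 = 2^{m+1} + 6.
So the formula holds for m+1, and by induction t(n) = 2^n + 6 for all n ≥ 0.

t(n) = 2^n + 6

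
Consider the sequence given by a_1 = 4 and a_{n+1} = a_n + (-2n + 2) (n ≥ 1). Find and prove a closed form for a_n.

Claim: a_n = -n^2 + 3n + 2.

Base case: a_1 = 4, and -1^2 + 3·1 + 2 = 4.
Assume a_m = -m^2 + 3m + 2.
Then a_{m+1} = a_m + (-2m + 2) = (-m^2 + 3m + 2) + (-2m + 2) = -m^2 + m + 4,
and -(m+1)^2 + 3·(m+1) + 2 = -m^2 + m + 4.
This completes the inductive step, so a_n = -n^2 + 3n + 2 for all n ≥ 1.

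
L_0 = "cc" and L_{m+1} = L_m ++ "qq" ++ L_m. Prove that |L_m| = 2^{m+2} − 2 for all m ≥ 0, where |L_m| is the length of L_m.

Base case: |L_0| = 2, and 2^{0+2} − 2 = 2.
Assume |L_r| = 2^{r+2} − 2.
Then |L_{r+1}| = |L_r| + 2 + |L_r| = 2|L_r| + 2 = 2(2^{r+2} − 2) + 2 = 2^{r+3} − 4 + 2 = 2^{r+3} − 2.
So the formula holds for r+1, and by induction |L_m| = 2^{m+2} − 2 for all m ≥ 0.

|L_m| = 2^{m+2} − 2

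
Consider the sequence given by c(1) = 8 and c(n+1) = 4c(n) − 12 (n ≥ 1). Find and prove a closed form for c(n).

Claim: c(n) = 4^n + 4.

Base case: c(1) = 8, and 4^1 + 4 = 4 + 4 = 8.
Assume c(r) = 4^r + 4 for some r ≥ 1.
Then c(r+1) = 4c(r) − 12 = 4·(4^r + 4) − 12 = 4^{r+1} + 16 − 12 = 4^{r+1} + 4.
By induction, c(n) = 4^n + 4 for all n ≥ 1.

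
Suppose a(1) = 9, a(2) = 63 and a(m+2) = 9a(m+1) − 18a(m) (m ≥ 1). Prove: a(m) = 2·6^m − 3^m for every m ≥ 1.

Base cases: a(1) = 9 and 2·6^1 − 3^1 = 9; a(2) = 63 and 2·6^2 − 3^2 = 63.
Assume a(j) = 2·6^j − 3^j for all 1 ≤ j ≤ k, where k ≥ 2.
Then a(k+1) = 9a(k) − 18a(k−1) = 9·(2·6^k − 3^k) − 18·(2·6^{k−1} − 3^{k−1}) = 2·(9·6 − 18)6^{k−1} − (9·3 − 18)3^{k−1} = 72·6^{k−1} − 9·3^{k−1} = 2·6^{k+1} − 3^{k+1}.
This completes the inductive step, so a(m) = 2·6^m − 3^m for all m ≥ 1.

a(m) = 2·6^m − 3^m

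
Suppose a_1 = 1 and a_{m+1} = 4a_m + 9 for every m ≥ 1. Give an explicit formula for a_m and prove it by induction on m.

Claim: a_m = 4^m − 3.

Base case: a_1 = 1, and 4^1 − 3 = 4 − 3 = 1.
Assume a_r = 4^r − 3 for some r ≥ 1.
Then a_{r+1} = 4a_r + 9 = 4·(4^r − 3) + 9 = 4^{r+1} − 12 + 9 = 4^{r+1} − 3.
This completes the inductive step, so a_m = 4^m − 3 for all m ≥ 1.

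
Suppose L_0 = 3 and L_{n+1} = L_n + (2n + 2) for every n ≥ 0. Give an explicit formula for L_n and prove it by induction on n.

Claim: L_n = n^2 + n + 3.

Base case: L_0 = 3, and 0^2 + 0 + 3 = 3.
Assume L_j = j^2 + j + 3.
Then L_{j+1} = L_j + (2j + 2) = (j^2 + j + 3) + (2j + 2) = j^2 + 3j + 5,
and (j+1)^2 + (j+1) + 3 = j^2 + 3j + 5.
Hence L_n = n^2 + n + 3 for every n ≥ 0, by induction.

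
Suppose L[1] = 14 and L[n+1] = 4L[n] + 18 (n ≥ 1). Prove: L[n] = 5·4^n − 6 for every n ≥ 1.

Base case: L[1] = 14, and 5·4^1 − 6 = 20 − 6 = 14.
Assume L[j] = 5·4^j − 6 for some j ≥ 1.
Then L[j+1] = 4L[j] + 18 = 4·(5·4^j − 6) + 18 = 20·4^j − 24 + 18 = 5·4^{j+1} − 6.
This completes the inductive step, so L[n] = 5·4^n − 6 for all n ≥ 1.

L[n] = 5·4^n − 6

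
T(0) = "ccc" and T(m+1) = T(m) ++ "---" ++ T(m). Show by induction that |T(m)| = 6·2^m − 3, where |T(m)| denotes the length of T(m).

Base case: |T(0)| = 3, and 6·2^0 − 3 = 3.
Assume |T(r)| = 6·2^r − 3.
Then |T(r+1)| = |T(r)| + 3 + |T(r)| = 2|T(r)| + 3 = 2(6·2^r − 3) + 3 = 6·2^{r+1} − 6 + 3 = 6·2^{r+1} − 3.
By induction, |T(m)| = 6·2^m − 3 for all m ≥ 0.

|T(m)| = 6·2^m − 3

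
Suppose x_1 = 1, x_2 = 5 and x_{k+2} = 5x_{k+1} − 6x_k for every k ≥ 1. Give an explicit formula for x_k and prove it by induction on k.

Claim: x_k = -2^k + 3^k.

Base cases: x_1 = 1 and -2^1 + 3^1 = 1; x_2 = 5 and -2^2 + 3^2 = 5.
Assume x_j = -2^j + 3^j for all 1 ≤ j ≤ m, where m ≥ 2.
Then x_{m+1} = 5x_m − 6x_{m−1} = 5·(-2^m + 3^m) − 6·(-2^{m−1} + 3^{m−1}) = -(5·2 − 6)2^{m−1} + (5·3 − 6)3^{m−1} = -4·2^{m−1} + 9·3^{m−1} = -2^{m+1} + 3^{m+1}.
Hence x_k = -2^k + 3^k for every k ≥ 1, by strong induction.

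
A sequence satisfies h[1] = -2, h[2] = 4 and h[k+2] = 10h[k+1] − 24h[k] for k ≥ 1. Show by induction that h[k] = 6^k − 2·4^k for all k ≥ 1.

Base cases: h[1] = -2 and 6^1 − 2·4^1 = -2; h[2] = 4 and 6^2 − 2·4^2 = 4.
Assume h[j] = 6^j − 2·4^j for all 1 ≤ j ≤ m, where m ≥ 2.
Then h[m+1] = 10h[m] − 24h[m−1] = 10·(6^m − 2·4^m) − 24·(6^{m−1} − 2·4^{m−1}) = (10·6 − 24)6^{m−1} − 2·(10·4 − 24)4^{m−1} = 36·6^{m−1} − 32·4^{m−1} = 6^{m+1} − 2·4^{m+1}.
This completes the inductive step, so h[k] = 6^k − 2·4^k for all k ≥ 1.

h[k] = 6^k − 2·4^k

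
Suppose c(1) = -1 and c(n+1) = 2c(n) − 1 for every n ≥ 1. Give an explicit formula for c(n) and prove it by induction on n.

Claim: c(n) = -2^n + 1.

Base case: c(1) = -1, and -2^1 + 1 = -2 + 1 = -1.
Assume c(m) = -2^m + 1 for some m ≥ 1.
Then c(m+1) = 2c(m) − 1 = 2·(-2^m + 1) − 1 = -2^{m+1} + 2 − 1 = -2^{m+1} + 1.
Hence c(n) = -2^n + 1 for every n ≥ 1, by induction.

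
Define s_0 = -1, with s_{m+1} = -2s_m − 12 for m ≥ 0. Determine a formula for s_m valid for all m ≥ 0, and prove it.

Claim: s_m = 3·(-2)^m − 4.

Base case: s_0 = -1, and 3·(-2)^0 − 4 = 3 − 4 = -1.
Assume s_j = 3·(-2)^j − 4 for some j ≥ 0.
Then s_{j+1} = -2s_j − 12 = -2·(3·(-2)^j − 4) − 12 = -6·(-2)^j + 8 − 12 = 3·(-2)^{j+1} − 4.
By induction, s_m = 3·(-2)^m − 4 for all m ≥ 0.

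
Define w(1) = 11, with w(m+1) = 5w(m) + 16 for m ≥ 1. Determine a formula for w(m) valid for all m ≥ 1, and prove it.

Claim: w(m) = 3·5^m − 4.

Base case: w(1) = 11, and 3·5^1 − 4 = 15 − 4 = 11.
Assume w(j) = 3·5^j − 4 for some j ≥ 1.
Then w(j+1) = 5w(j) + 16 = 5·(3·5^j − 4) + 16 = 15·5^j − 20 + 16 = 3·5^{j+1} − 4.
Hence w(m) = 3·5^m − 4 for every m ≥ 1, by induction.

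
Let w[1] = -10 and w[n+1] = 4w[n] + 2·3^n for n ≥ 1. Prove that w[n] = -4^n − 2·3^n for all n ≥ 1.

Base case: w[1] = -10, and -4^1 − 2·3^1 = -4 − 6 = -10.
Assume w[j] = -4^j − 2·3^j for some j ≥ 1.
Then w[j+1] = 4w[j] + 2·3^j = 4·(-4^j − 2·3^j) + 2·3^j = -4^{j+1} − 8·3^j + 2·3^j = -4^{j+1} − 6·3^j = -4^{j+1} − 2·3^{j+1}.
Hence w[n] = -4^n − 2·3^n for every n ≥ 1, by induction.

w[n] = -4^n − 2·3^n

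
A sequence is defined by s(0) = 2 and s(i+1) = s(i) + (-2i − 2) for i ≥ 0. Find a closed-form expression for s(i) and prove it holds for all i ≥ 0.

Claim: s(i) = -i^2 − i + 2.

Base case: s(0) = 2, and -0^2 − 0 + 2 = 2.
Assume s(j) = -j^2 − j + 2.
Then s(j+1) = s(j) + (-2j − 2) = (-j^2 − j + 2) + (-2j − 2) = -j^2 − 3j,
and -(j+1)^2 − (j+1) + 2 = -j^2 − 3j.
By induction, s(i) = -i^2 − i + 2 for all i ≥ 0.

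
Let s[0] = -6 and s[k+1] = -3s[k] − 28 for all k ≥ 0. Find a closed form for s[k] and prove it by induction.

Claim: s[k] = (-3)^k − 7.

Base case: s[0] = -6, and (-3)^0 − 7 = 1 − 7 = -6.
Assume s[r] = (-3)^r − 7 for some r ≥ 0.
Then s[r+1] = -3s[r] − 28 = -3·((-3)^r − 7) − 28 = -3·(-3)^r + 21 − 28 = (-3)^{r+1} − 7.
So the formula holds for r+1, and by induction s[k] = (-3)^k − 7 for all k ≥ 0.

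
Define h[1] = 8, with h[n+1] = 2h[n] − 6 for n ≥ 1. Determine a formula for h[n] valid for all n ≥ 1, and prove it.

Claim: h[n] = 2^n + 6.

Base case: h[1] = 8, and 2^1 + 6 = 2 + 6 = 8.
Assume h[m] = 2^m + 6 for some m ≥ 1.
Then h[m+1] = 2h[m] − 6 = 2·(2^m + 6) − 6 = 2^{m+1} + 12 − 6 = 2^{m+1} + 6.
By induction, h[n] = 2^n + 6 for all n ≥ 1.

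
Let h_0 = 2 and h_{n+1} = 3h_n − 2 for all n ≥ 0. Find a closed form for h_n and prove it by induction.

Claim: h_n = 3^n + 1.

Base case: h_0 = 2, and 3^0 + 1 = 1 + 1 = 2.
Assume h_k = 3^k + 1 for some k ≥ 0.
Then h_{k+1} = 3h_k − 2 = 3·(3^k + 1) − 2 = 3^{k+1} + 3 − 2 = 3^{k+1} + 1.
Hence h_n = 3^n + 1 for every n ≥ 0, by induction.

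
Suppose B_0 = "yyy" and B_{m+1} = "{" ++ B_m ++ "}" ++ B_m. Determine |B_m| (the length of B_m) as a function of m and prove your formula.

Claim: |B_m| = 5·2^m − 2.

Base case: |B_0| = 3, and 5·2^0 − 2 = 3.
Assume |B_k| = 5·2^k − 2.
Then |B_{k+1}| = 1 + |B_k| + 1 + |B_k| = 2|B_k| + 2 = 2(5·2^k − 2) + 2 = 5·2^{k+1} − 4 + 2 = 5·2^{k+1} − 2.
Hence |B_m| = 5·2^m − 2 for every m ≥ 0, by induction.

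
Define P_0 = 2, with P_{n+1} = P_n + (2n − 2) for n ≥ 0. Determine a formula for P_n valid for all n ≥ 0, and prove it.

Claim: P_n = n^2 − 3n + 2.

Base case: P_0 = 2, and 0^2 − 3·0 + 2 = 2.
Assume P_r = r^2 − 3r + 2.
Then P_{r+1} = P_r + (2r − 2) = (r^2 − 3r + 2) + (2r − 2) = r^2 − r,
and (r+1)^2 − 3·(r+1) + 2 = r^2 − r.
This completes the inductive step, so P_n = n^2 − 3n + 2 for all n ≥ 0.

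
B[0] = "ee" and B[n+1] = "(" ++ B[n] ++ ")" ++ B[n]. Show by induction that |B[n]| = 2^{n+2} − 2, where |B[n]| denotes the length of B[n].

Base case: |B[0]| = 2, and 2^{0+2} − 2 = 2.
Assume |B[k]| = 2^{k+2} − 2.
Then |B[k+1]| = 1 + |B[k]| + 1 + |B[k]| = 2|B[k]| + 2 = 2(2^{k+2} − 2) + 2 = 2^{k+3} − 4 + 2 = 2^{k+3} − 2.
So the formula holds for k+1, and by induction |B[n]| = 2^{n+2} − 2 for all n ≥ 0.

|B[n]| = 2^{n+2} − 2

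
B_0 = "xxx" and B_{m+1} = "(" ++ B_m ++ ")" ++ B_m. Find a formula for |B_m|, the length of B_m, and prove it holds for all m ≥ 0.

Claim: |B_m| = 5·2^m − 2.

Base case: |B_0| = 3, and 5·2^0 − 2 = 3.
Assume |B_r| = 5·2^r − 2.
Then |B_{r+1}| = 1 + |B_r| + 1 + |B_r| = 2|B_r| + 2 = 2(5·2^r − 2) + 2 = 5·2^{r+1} − 4 + 2 = 5·2^{r+1} − 2.
So the formula holds for r+1, and by induction |B_m| = 5·2^m − 2 for all m ≥ 0.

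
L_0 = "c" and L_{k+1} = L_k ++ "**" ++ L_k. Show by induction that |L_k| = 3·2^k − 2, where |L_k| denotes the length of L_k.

Base case: |L_0| = 1, and 3·2^0 − 2 = 1.
Assume |L_m| = 3·2^m − 2.
Then |L_{m+1}| = |L_m| + 2 + |L_m| = 2|L_m| + 2 = 2(3·2^m − 2) + 2 = 3·2^{m+1} − 4 + 2 = 3·2^{m+1} − 2.
Hence |L_k| = 3·2^k − 2 for every k ≥ 0, by induction.

|L_k| = 3·2^k − 2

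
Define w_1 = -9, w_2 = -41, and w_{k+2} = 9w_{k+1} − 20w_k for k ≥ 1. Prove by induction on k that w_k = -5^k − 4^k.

Base cases: w_1 = -9 and -5^1 − 4^1 = -9; w_2 = -41 and -5^2 − 4^2 = -41.
Assume w_j = -5^j − 4^j for all 1 ≤ j ≤ r, where r ≥ 2.
Then w_{r+1} = 9w_r − 20w_{r−1} = 9·(-5^r − 4^r) − 20·(-5^{r−1} − 4^{r−1}) = -(9·5 − 20)5^{r−1} − (9·4 − 20)4^{r−1} = -25·5^{r−1} − 16·4^{r−1} = -5^{r+1} − 4^{r+1}.
Hence w_k = -5^k − 4^k for every k ≥ 1, by strong induction.

w_k = -5^k − 4^k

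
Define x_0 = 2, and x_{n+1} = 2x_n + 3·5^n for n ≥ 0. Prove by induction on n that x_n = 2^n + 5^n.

Base case: x_0 = 2, and 2^0 + 5^0 = 1 + 1 = 2.
Assume x_m = 2^m + 5^m for some m ≥ 0.
Then x_{m+1} = 2x_m + 3·5^m = 2·(2^m + 5^m) + 3·5^m = 2^{m+1} + 2·5^m + 3·5^m = 2^{m+1} + 5·5^m = 2^{m+1} + 5^{m+1}.
Hence x_n = 2^n + 5^n for every n ≥ 0, by induction.

x_n = 2^n + 5^n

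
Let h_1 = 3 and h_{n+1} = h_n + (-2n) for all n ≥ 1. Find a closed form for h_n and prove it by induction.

Claim: h_n = -n^2 + n + 3.

Base case: h_1 = 3, and -1^2 + 1 + 3 = 3.
Assume h_r = -r^2 + r + 3.
Then h_{r+1} = h_r + (-2r) = (-r^2 + r + 3) + (-2r) = -r^2 − r + 3,
and -(r+1)^2 + (r+1) + 3 = -r^2 − r + 3.
Hence h_n = -n^2 + n + 3 for every n ≥ 1, by induction.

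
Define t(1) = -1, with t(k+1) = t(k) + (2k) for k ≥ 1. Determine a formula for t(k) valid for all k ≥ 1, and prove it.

Claim: t(k) = k^2 − k − 1.

Base case: t(1) = -1, and 1^2 − 1 − 1 = -1.
Assume t(r) = r^2 − r − 1.
Then t(r+1) = t(r) + (2r) = (r^2 − r − 1) + (2r) = r^2 + r − 1,
and (r+1)^2 − (r+1) − 1 = r^2 + r − 1.
This completes the inductive step, so t(k) = k^2 − k − 1 for all k ≥ 1.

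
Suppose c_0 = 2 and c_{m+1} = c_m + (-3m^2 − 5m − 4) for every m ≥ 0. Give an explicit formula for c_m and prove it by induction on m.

Claim: c_m = -m^3 − m^2 − 2m + 2.

Base case: c_0 = 2, and -0^3 − 0^2 − 2·0 + 2 = 2.
Assume c_r = -r^3 − r^2 − 2r + 2.
Then c_{r+1} = c_r + (-3r^2 − 5r − 4) = (-r^3 − r^2 − 2r + 2) + (-3r^2 − 5r − 4) = -r^3 − 4r^2 − 7r − 2,
and -(r+1)^3 − (r+1)^2 − 2·(r+1) + 2 = -r^3 − 4r^2 − 7r − 2.
Hence c_m = -m^3 − m^2 − 2m + 2 for every m ≥ 0, by induction.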